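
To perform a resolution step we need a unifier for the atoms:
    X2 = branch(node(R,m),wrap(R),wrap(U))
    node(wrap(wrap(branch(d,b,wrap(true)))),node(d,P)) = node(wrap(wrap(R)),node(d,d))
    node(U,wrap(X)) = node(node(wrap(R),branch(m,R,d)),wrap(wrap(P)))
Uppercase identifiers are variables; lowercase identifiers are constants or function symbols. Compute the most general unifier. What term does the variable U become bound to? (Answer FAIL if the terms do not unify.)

node(wrap(branch(d,b,wrap(true))),branch(m,branch(d,b,wrap(true)),d))

Bind X2 := branch(node(R,m),wrap(R),wrap(U)); no other remaining equation mentions X2.
Decompose node/2: wrap(wrap(branch(d,b,wrap(true)))) = wrap(wrap(R)),  node(d,P) = node(d,d).
Decompose wrap/1: wrap(branch(d,b,wrap(true))) = wrap(R).
Decompose wrap/1: branch(d,b,wrap(true)) = R.
Bind R := branch(d,b,wrap(true)); substituting into the one remaining equation that mentions R gives: node(U,wrap(X)) = node(node(wrap(branch(d,b,wrap(true))),branch(m,branch(d,b,wrap(true)),d)),wrap(wrap(P))). Substituting into the earlier binding gives X2 := branch(node(branch(d,b,wrap(true)),m),wrap(branch(d,b,wrap(true))),wrap(U)).
Decompose node/2: d = d,  P = d.
Delete trivial equation d = d.
Bind P := d; substituting into the remaining equation gives: node(U,wrap(X)) = node(node(wrap(branch(d,b,wrap(true))),branch(m,branch(d,b,wrap(true)),d)),wrap(wrap(d))).
Decompose node/2: U = node(wrap(branch(d,b,wrap(true))),branch(m,branch(d,b,wrap(true)),d)),  wrap(X) = wrap(wrap(d)).
Bind U := node(wrap(branch(d,b,wrap(true))),branch(m,branch(d,b,wrap(true)),d)); no other remaining equation mentions U. Substituting into the earlier binding gives X2 := branch(node(branch(d,b,wrap(true)),m),wrap(branch(d,b,wrap(true))),wrap(node(wrap(branch(d,b,wrap(true))),branch(m,branch(d,b,wrap(true)),d)))).
Decompose wrap/1: X = wrap(d).
Bind X := wrap(d).
MGU = { X2 ↦ branch(node(branch(d,b,wrap(true)),m),wrap(branch(d,b,wrap(true))),wrap(node(wrap(branch(d,b,wrap(true))),branch(m,branch(d,b,wrap(true)),d)))), R ↦ branch(d,b,wrap(true)), P ↦ d, U ↦ node(wrap(branch(d,b,wrap(true))),branch(m,branch(d,b,wrap(true)),d)), X ↦ wrap(d) }, so U ↦ node(wrap(branch(d,b,wrap(true))),branch(m,branch(d,b,wrap(true)),d)).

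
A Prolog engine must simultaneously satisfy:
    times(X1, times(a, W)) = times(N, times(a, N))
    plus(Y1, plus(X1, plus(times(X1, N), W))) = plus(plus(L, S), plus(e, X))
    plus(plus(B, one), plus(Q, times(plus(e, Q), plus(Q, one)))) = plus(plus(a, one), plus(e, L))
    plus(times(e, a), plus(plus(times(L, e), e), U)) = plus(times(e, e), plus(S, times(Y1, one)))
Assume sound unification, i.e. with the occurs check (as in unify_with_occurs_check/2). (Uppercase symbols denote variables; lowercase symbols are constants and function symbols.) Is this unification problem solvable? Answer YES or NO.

NO

Decompose times/2: X1 = N,  times(a, W) = times(a, N).
Bind X1 := N; substituting into the one remaining equation that mentions X1 gives: plus(Y1, plus(N, plus(times(N, N), W))) = plus(plus(L, S), plus(e, X)).
Decompose times/2: a = a,  W = N.
Delete trivial equation a = a.
Bind W := N; substituting into the one remaining equation that mentions W gives: plus(Y1, plus(N, plus(times(N, N), N))) = plus(plus(L, S), plus(e, X)).
Decompose plus/2: Y1 = plus(L, S),  plus(N, plus(times(N, N), N)) = plus(e, X).
Bind Y1 := plus(L, S); substituting into the one remaining equation that mentions Y1 gives: plus(times(e, a), plus(plus(times(L, e), e), U)) = plus(times(e, e), plus(S, times(plus(L, S), one))).
Decompose plus/2: N = e,  plus(times(N, N), N) = X.
Bind N := e; substituting into the one remaining equation that mentions N gives: plus(times(e, e), e) = X. Substituting into the earlier bindings gives X1 := e, W := e.
Bind X := plus(times(e, e), e); no other remaining equation mentions X.
Decompose plus/2: plus(B, one) = plus(a, one),  plus(Q, times(plus(e, Q), plus(Q, one))) = plus(e, L).
Decompose plus/2: B = a,  one = one.
Bind B := a; no other remaining equation mentions B.
Delete trivial equation one = one.
Decompose plus/2: Q = e,  times(plus(e, Q), plus(Q, one)) = L.
Bind Q := e; substituting into the one remaining equation that mentions Q gives: times(plus(e, e), plus(e, one)) = L.
Bind L := times(plus(e, e), plus(e, one)); substituting into the remaining equation gives: plus(times(e, a), plus(plus(times(times(plus(e, e), plus(e, one)), e), e), U)) = plus(times(e, e), plus(S, times(plus(times(plus(e, e), plus(e, one)), S), one))). Substituting into the earlier binding gives Y1 := plus(times(plus(e, e), plus(e, one)), S).
Decompose plus/2: times(e, a) = times(e, e),  plus(plus(times(times(plus(e, e), plus(e, one)), e), e), U) = plus(S, times(plus(times(plus(e, e), plus(e, one)), S), one)).
Decompose times/2: e = e,  a = e.
Delete trivial equation e = e.
Clash: constants a and e differ; no unifier exists.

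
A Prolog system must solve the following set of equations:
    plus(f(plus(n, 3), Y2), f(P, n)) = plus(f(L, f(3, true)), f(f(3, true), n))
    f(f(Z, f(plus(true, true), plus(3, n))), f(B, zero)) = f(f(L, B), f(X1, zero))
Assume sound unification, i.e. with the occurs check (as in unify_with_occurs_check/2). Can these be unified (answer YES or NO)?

YES

Decompose plus/2: f(plus(n, 3), Y2) = f(L, f(3, true)),  f(P, n) = f(f(3, true), n).
Decompose f/2: plus(n, 3) = L,  Y2 = f(3, true).
Bind L := plus(n, 3); substituting into the one remaining equation that mentions L gives: f(f(Z, f(plus(true, true), plus(3, n))), f(B, zero)) = f(f(plus(n, 3), B), f(X1, zero)).
Bind Y2 := f(3, true); no other remaining equation mentions Y2.
Decompose f/2: P = f(3, true),  n = n.
Bind P := f(3, true); no other remaining equation mentions P.
Delete trivial equation n = n.
Decompose f/2: f(Z, f(plus(true, true), plus(3, n))) = f(plus(n, 3), B),  f(B, zero) = f(X1, zero).
Decompose f/2: Z = plus(n, 3),  f(plus(true, true), plus(3, n)) = B.
Bind Z := plus(n, 3); no other remaining equation mentions Z.
Bind B := f(plus(true, true), plus(3, n)); substituting into the remaining equation gives: f(f(plus(true, true), plus(3, n)), zero) = f(X1, zero).
Decompose f/2: f(plus(true, true), plus(3, n)) = X1,  zero = zero.
Bind X1 := f(plus(true, true), plus(3, n)); no other remaining equation mentions X1.
Delete trivial equation zero = zero.
No equations remain and no clash or occurs-check failure arose, so a unifier exists.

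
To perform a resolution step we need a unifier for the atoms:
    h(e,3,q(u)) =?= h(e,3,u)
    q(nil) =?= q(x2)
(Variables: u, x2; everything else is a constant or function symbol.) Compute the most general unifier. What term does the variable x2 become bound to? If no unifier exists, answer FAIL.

FAIL

Decompose h/3: e =?= e,  3 =?= 3,  q(u) =?= u.
Delete trivial equation e =?= e.
Delete trivial equation 3 =?= 3.
Occurs check fails: u occurs in q(u); the equation u =?= q(u) has no finite solution.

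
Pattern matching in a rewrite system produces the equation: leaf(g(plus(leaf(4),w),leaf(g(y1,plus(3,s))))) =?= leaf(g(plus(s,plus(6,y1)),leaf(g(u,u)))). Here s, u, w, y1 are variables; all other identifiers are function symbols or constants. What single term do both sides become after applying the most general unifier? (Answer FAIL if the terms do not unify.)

Decompose leaf/1: g(plus(leaf(4),w),leaf(g(y1,plus(3,s)))) =?= g(plus(s,plus(6,y1)),leaf(g(u,u))).
Decompose g/2: plus(leaf(4),w) =?= plus(s,plus(6,y1)),  leaf(g(y1,plus(3,s))) =?= leaf(g(u,u)).
Decompose plus/2: leaf(4) =?= s,  w =?= plus(6,y1).
Bind s := leaf(4); substituting into the one remaining equation that mentions s gives: leaf(g(y1,plus(3,leaf(4)))) =?= leaf(g(u,u)).
Bind w := plus(6,y1); no other remaining equation mentions w.
Decompose leaf/1: g(y1,plus(3,leaf(4))) =?= g(u,u).
Decompose g/2: y1 =?= u,  plus(3,leaf(4)) =?= u.
Bind y1 := u; no other remaining equation mentions y1. Substituting into the earlier binding gives w := plus(6,u).
Bind u := plus(3,leaf(4)). Substituting into the earlier bindings gives w := plus(6,plus(3,leaf(4))), y1 := plus(3,leaf(4)).
Applying the MGU to either side gives leaf(g(plus(leaf(4),plus(6,plus(3,leaf(4)))),leaf(g(plus(3,leaf(4)),plus(3,leaf(4)))))).

leaf(g(plus(leaf(4),plus(6,plus(3,leaf(4)))),leaf(g(plus(3,leaf(4)),plus(3,leaf(4))))))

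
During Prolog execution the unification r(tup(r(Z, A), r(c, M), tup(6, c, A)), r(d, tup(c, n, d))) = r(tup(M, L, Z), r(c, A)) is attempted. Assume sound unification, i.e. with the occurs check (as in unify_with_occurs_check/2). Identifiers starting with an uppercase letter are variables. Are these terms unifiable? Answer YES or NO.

Decompose r/2: tup(r(Z, A), r(c, M), tup(6, c, A)) = tup(M, L, Z),  r(d, tup(c, n, d)) = r(c, A).
Decompose tup/3: r(Z, A) = M,  r(c, M) = L,  tup(6, c, A) = Z.
Bind M := r(Z, A); substituting into the one remaining equation that mentions M gives: r(c, r(Z, A)) = L.
Bind L := r(c, r(Z, A)); no other remaining equation mentions L.
Bind Z := tup(6, c, A); no other remaining equation mentions Z. Substituting into the earlier bindings gives M := r(tup(6, c, A), A), L := r(c, r(tup(6, c, A), A)).
Decompose r/2: d = c,  tup(c, n, d) = A.
Clash: constants d and c differ; no unifier exists.

NO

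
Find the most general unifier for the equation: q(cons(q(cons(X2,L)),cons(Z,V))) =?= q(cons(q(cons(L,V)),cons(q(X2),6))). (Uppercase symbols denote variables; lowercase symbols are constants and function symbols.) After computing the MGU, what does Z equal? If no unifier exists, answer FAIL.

q(6)

Decompose q/1: cons(q(cons(X2,L)),cons(Z,V)) =?= cons(q(cons(L,V)),cons(q(X2),6)).
Decompose cons/2: q(cons(X2,L)) =?= q(cons(L,V)),  cons(Z,V) =?= cons(q(X2),6).
Decompose q/1: cons(X2,L) =?= cons(L,V).
Decompose cons/2: X2 =?= L,  L =?= V.
Bind X2 := L; substituting into the one remaining equation that mentions X2 gives: cons(Z,V) =?= cons(q(L),6).
Bind L := V; substituting into the remaining equation gives: cons(Z,V) =?= cons(q(V),6). Substituting into the earlier binding gives X2 := V.
Decompose cons/2: Z =?= q(V),  V =?= 6.
Bind Z := q(V); no other remaining equation mentions Z.
Bind V := 6. Substituting into the earlier bindings gives X2 := 6, L := 6, Z := q(6).
MGU = { X2 := 6, L := 6, Z := q(6), V := 6 }, so Z := q(6).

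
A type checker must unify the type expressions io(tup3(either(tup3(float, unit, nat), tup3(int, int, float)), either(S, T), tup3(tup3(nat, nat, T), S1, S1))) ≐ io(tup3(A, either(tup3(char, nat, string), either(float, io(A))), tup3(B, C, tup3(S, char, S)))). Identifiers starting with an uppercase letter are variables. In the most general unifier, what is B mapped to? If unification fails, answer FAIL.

tup3(nat, nat, either(float, io(either(tup3(float, unit, nat), tup3(int, int, float)))))

Decompose io/1: tup3(either(tup3(float, unit, nat), tup3(int, int, float)), either(S, T), tup3(tup3(nat, nat, T), S1, S1)) ≐ tup3(A, either(tup3(char, nat, string), either(float, io(A))), tup3(B, C, tup3(S, char, S))).
Decompose tup3/3: either(tup3(float, unit, nat), tup3(int, int, float)) ≐ A,  either(S, T) ≐ either(tup3(char, nat, string), either(float, io(A))),  tup3(tup3(nat, nat, T), S1, S1) ≐ tup3(B, C, tup3(S, char, S)).
Bind A := either(tup3(float, unit, nat), tup3(int, int, float)); substituting into the one remaining equation that mentions A gives: either(S, T) ≐ either(tup3(char, nat, string), either(float, io(either(tup3(float, unit, nat), tup3(int, int, float))))).
Decompose either/2: S ≐ tup3(char, nat, string),  T ≐ either(float, io(either(tup3(float, unit, nat), tup3(int, int, float)))).
Bind S := tup3(char, nat, string); substituting into the one remaining equation that mentions S gives: tup3(tup3(nat, nat, T), S1, S1) ≐ tup3(B, C, tup3(tup3(char, nat, string), char, tup3(char, nat, string))).
Bind T := either(float, io(either(tup3(float, unit, nat), tup3(int, int, float)))); substituting into the remaining equation gives: tup3(tup3(nat, nat, either(float, io(either(tup3(float, unit, nat), tup3(int, int, float))))), S1, S1) ≐ tup3(B, C, tup3(tup3(char, nat, string), char, tup3(char, nat, string))).
Decompose tup3/3: tup3(nat, nat, either(float, io(either(tup3(float, unit, nat), tup3(int, int, float))))) ≐ B,  S1 ≐ C,  S1 ≐ tup3(tup3(char, nat, string), char, tup3(char, nat, string)).
Bind B := tup3(nat, nat, either(float, io(either(tup3(float, unit, nat), tup3(int, int, float))))); no other remaining equation mentions B.
Bind S1 := C; substituting into the remaining equation gives: C ≐ tup3(tup3(char, nat, string), char, tup3(char, nat, string)).
Bind C := tup3(tup3(char, nat, string), char, tup3(char, nat, string)). Substituting into the earlier binding gives S1 := tup3(tup3(char, nat, string), char, tup3(char, nat, string)).
MGU = { A ↦ either(tup3(float, unit, nat), tup3(int, int, float)), S ↦ tup3(char, nat, string), T ↦ either(float, io(either(tup3(float, unit, nat), tup3(int, int, float)))), B ↦ tup3(nat, nat, either(float, io(either(tup3(float, unit, nat), tup3(int, int, float))))), S1 ↦ tup3(tup3(char, nat, string), char, tup3(char, nat, string)), C ↦ tup3(tup3(char, nat, string), char, tup3(char, nat, string)) }, so B ↦ tup3(nat, nat, either(float, io(either(tup3(float, unit, nat), tup3(int, int, float))))).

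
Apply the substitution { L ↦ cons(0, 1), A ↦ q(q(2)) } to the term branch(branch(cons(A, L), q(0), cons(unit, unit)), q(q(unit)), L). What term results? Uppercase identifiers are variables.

branch(branch(cons(q(q(2)), cons(0, 1)), q(0), cons(unit, unit)), q(q(unit)), cons(0, 1))

Replace each occurrence of L with cons(0, 1).
Replace each occurrence of A with q(q(2)).
Result: branch(branch(cons(q(q(2)), cons(0, 1)), q(0), cons(unit, unit)), q(q(unit)), cons(0, 1)).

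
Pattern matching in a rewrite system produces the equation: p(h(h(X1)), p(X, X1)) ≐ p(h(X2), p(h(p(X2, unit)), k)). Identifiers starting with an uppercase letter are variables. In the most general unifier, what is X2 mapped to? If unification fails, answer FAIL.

Decompose p/2: h(h(X1)) ≐ h(X2),  p(X, X1) ≐ p(h(p(X2, unit)), k).
Decompose h/1: h(X1) ≐ X2.
Bind X2 := h(X1); substituting into the remaining equation gives: p(X, X1) ≐ p(h(p(h(X1), unit)), k).
Decompose p/2: X ≐ h(p(h(X1), unit)),  X1 ≐ k.
Bind X := h(p(h(X1), unit)); no other remaining equation mentions X.
Bind X1 := k. Substituting into the earlier bindings gives X2 := h(k), X := h(p(h(k), unit)).
MGU = { X2 -> h(k), X -> h(p(h(k), unit)), X1 -> k }, so X2 -> h(k).

h(k)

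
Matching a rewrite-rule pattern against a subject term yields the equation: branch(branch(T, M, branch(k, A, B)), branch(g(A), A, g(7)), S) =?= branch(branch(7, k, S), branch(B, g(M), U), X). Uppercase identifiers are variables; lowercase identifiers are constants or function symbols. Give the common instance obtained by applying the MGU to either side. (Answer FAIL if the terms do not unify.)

Decompose branch/3: branch(T, M, branch(k, A, B)) =?= branch(7, k, S),  branch(g(A), A, g(7)) =?= branch(B, g(M), U),  S =?= X.
Decompose branch/3: T =?= 7,  M =?= k,  branch(k, A, B) =?= S.
Bind T := 7; no other remaining equation mentions T.
Bind M := k; substituting into the one remaining equation that mentions M gives: branch(g(A), A, g(7)) =?= branch(B, g(k), U).
Bind S := branch(k, A, B); substituting into the one remaining equation that mentions S gives: branch(k, A, B) =?= X.
Decompose branch/3: g(A) =?= B,  A =?= g(k),  g(7) =?= U.
Bind B := g(A); substituting into the one remaining equation that mentions B gives: branch(k, A, g(A)) =?= X. Substituting into the earlier binding gives S := branch(k, A, g(A)).
Bind A := g(k); substituting into the one remaining equation that mentions A gives: branch(k, g(k), g(g(k))) =?= X. Substituting into the earlier bindings gives S := branch(k, g(k), g(g(k))), B := g(g(k)).
Bind U := g(7); no other remaining equation mentions U.
Bind X := branch(k, g(k), g(g(k))).
Applying the MGU to either side gives branch(branch(7, k, branch(k, g(k), g(g(k)))), branch(g(g(k)), g(k), g(7)), branch(k, g(k), g(g(k)))).

branch(branch(7, k, branch(k, g(k), g(g(k)))), branch(g(g(k)), g(k), g(7)), branch(k, g(k), g(g(k))))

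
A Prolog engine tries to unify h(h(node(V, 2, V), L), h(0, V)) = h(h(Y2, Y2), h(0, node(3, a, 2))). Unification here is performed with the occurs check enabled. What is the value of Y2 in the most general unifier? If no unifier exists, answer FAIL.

Decompose h/2: h(node(V, 2, V), L) = h(Y2, Y2),  h(0, V) = h(0, node(3, a, 2)).
Decompose h/2: node(V, 2, V) = Y2,  L = Y2.
Bind Y2 := node(V, 2, V); substituting into the one remaining equation that mentions Y2 gives: L = node(V, 2, V).
Bind L := node(V, 2, V); no other remaining equation mentions L.
Decompose h/2: 0 = 0,  V = node(3, a, 2).
Delete trivial equation 0 = 0.
Bind V := node(3, a, 2). Substituting into the earlier bindings gives Y2 := node(node(3, a, 2), 2, node(3, a, 2)), L := node(node(3, a, 2), 2, node(3, a, 2)).
MGU = { Y2 = node(node(3, a, 2), 2, node(3, a, 2)), L = node(node(3, a, 2), 2, node(3, a, 2)), V = node(3, a, 2) }, so Y2 = node(node(3, a, 2), 2, node(3, a, 2)).

node(node(3, a, 2), 2, node(3, a, 2))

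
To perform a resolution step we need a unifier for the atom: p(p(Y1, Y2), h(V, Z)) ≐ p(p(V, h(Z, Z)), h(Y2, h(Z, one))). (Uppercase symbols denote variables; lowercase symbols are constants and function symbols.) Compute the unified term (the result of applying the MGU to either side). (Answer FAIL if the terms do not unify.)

FAIL

Decompose p/2: p(Y1, Y2) ≐ p(V, h(Z, Z)),  h(V, Z) ≐ h(Y2, h(Z, one)).
Decompose p/2: Y1 ≐ V,  Y2 ≐ h(Z, Z).
Bind Y1 := V; no other remaining equation mentions Y1.
Bind Y2 := h(Z, Z); substituting into the remaining equation gives: h(V, Z) ≐ h(h(Z, Z), h(Z, one)).
Decompose h/2: V ≐ h(Z, Z),  Z ≐ h(Z, one).
Bind V := h(Z, Z); no other remaining equation mentions V. Substituting into the earlier binding gives Y1 := h(Z, Z).
Occurs check fails: Z occurs in h(Z, one); the equation Z ≐ h(Z, one) has no finite solution.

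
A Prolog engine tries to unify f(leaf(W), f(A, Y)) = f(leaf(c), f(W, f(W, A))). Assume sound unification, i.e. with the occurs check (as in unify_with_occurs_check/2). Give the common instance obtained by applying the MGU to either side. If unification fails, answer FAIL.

f(leaf(c), f(c, f(c, c)))

Decompose f/2: leaf(W) = leaf(c),  f(A, Y) = f(W, f(W, A)).
Decompose leaf/1: W = c.
Bind W := c; substituting into the remaining equation gives: f(A, Y) = f(c, f(c, A)).
Decompose f/2: A = c,  Y = f(c, A).
Bind A := c; substituting into the remaining equation gives: Y = f(c, c).
Bind Y := f(c, c).
Applying the MGU to either side gives f(leaf(c), f(c, f(c, c))).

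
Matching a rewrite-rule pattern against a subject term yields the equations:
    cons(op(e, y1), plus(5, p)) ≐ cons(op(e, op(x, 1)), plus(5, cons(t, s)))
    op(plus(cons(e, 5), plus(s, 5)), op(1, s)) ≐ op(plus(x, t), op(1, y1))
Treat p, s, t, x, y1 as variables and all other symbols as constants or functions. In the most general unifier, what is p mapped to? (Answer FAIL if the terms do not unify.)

Decompose cons/2: op(e, y1) ≐ op(e, op(x, 1)),  plus(5, p) ≐ plus(5, cons(t, s)).
Decompose op/2: e ≐ e,  y1 ≐ op(x, 1).
Delete trivial equation e ≐ e.
Bind y1 := op(x, 1); substituting into the one remaining equation that mentions y1 gives: op(plus(cons(e, 5), plus(s, 5)), op(1, s)) ≐ op(plus(x, t), op(1, op(x, 1))).
Decompose plus/2: 5 ≐ 5,  p ≐ cons(t, s).
Delete trivial equation 5 ≐ 5.
Bind p := cons(t, s); no other remaining equation mentions p.
Decompose op/2: plus(cons(e, 5), plus(s, 5)) ≐ plus(x, t),  op(1, s) ≐ op(1, op(x, 1)).
Decompose plus/2: cons(e, 5) ≐ x,  plus(s, 5) ≐ t.
Bind x := cons(e, 5); substituting into the one remaining equation that mentions x gives: op(1, s) ≐ op(1, op(cons(e, 5), 1)). Substituting into the earlier binding gives y1 := op(cons(e, 5), 1).
Bind t := plus(s, 5); no other remaining equation mentions t. Substituting into the earlier binding gives p := cons(plus(s, 5), s).
Decompose op/2: 1 ≐ 1,  s ≐ op(cons(e, 5), 1).
Delete trivial equation 1 ≐ 1.
Bind s := op(cons(e, 5), 1). Substituting into the earlier bindings gives p := cons(plus(op(cons(e, 5), 1), 5), op(cons(e, 5), 1)), t := plus(op(cons(e, 5), 1), 5).
MGU = { y1 ↦ op(cons(e, 5), 1), p ↦ cons(plus(op(cons(e, 5), 1), 5), op(cons(e, 5), 1)), x ↦ cons(e, 5), t ↦ plus(op(cons(e, 5), 1), 5), s ↦ op(cons(e, 5), 1) }, so p ↦ cons(plus(op(cons(e, 5), 1), 5), op(cons(e, 5), 1)).

cons(plus(op(cons(e, 5), 1), 5), op(cons(e, 5), 1))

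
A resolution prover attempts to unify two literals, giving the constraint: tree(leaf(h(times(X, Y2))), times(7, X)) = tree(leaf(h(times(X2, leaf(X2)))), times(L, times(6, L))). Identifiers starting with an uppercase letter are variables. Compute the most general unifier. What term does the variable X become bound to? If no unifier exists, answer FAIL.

Decompose tree/2: leaf(h(times(X, Y2))) = leaf(h(times(X2, leaf(X2)))),  times(7, X) = times(L, times(6, L)).
Decompose leaf/1: h(times(X, Y2)) = h(times(X2, leaf(X2))).
Decompose h/1: times(X, Y2) = times(X2, leaf(X2)).
Decompose times/2: X = X2,  Y2 = leaf(X2).
Bind X := X2; substituting into the one remaining equation that mentions X gives: times(7, X2) = times(L, times(6, L)).
Bind Y2 := leaf(X2); no other remaining equation mentions Y2.
Decompose times/2: 7 = L,  X2 = times(6, L).
Bind L := 7; substituting into the remaining equation gives: X2 = times(6, 7).
Bind X2 := times(6, 7). Substituting into the earlier bindings gives X := times(6, 7), Y2 := leaf(times(6, 7)).
MGU = { X -> times(6, 7), Y2 -> leaf(times(6, 7)), L -> 7, X2 -> times(6, 7) }, so X -> times(6, 7).

times(6, 7)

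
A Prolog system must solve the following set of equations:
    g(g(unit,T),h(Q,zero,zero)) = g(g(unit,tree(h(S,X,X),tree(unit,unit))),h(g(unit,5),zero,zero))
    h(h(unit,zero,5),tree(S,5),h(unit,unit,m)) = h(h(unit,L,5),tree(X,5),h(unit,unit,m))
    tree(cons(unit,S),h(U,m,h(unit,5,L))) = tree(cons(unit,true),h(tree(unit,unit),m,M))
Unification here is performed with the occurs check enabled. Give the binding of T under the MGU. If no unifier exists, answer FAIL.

Decompose g/2: g(unit,T) = g(unit,tree(h(S,X,X),tree(unit,unit))),  h(Q,zero,zero) = h(g(unit,5),zero,zero).
Decompose g/2: unit = unit,  T = tree(h(S,X,X),tree(unit,unit)).
Delete trivial equation unit = unit.
Bind T := tree(h(S,X,X),tree(unit,unit)); no other remaining equation mentions T.
Decompose h/3: Q = g(unit,5),  zero = zero,  zero = zero.
Bind Q := g(unit,5); no other remaining equation mentions Q.
Delete trivial equation zero = zero.
Delete trivial equation zero = zero.
Decompose h/3: h(unit,zero,5) = h(unit,L,5),  tree(S,5) = tree(X,5),  h(unit,unit,m) = h(unit,unit,m).
Decompose h/3: unit = unit,  zero = L,  5 = 5.
Delete trivial equation unit = unit.
Bind L := zero; substituting into the one remaining equation that mentions L gives: tree(cons(unit,S),h(U,m,h(unit,5,zero))) = tree(cons(unit,true),h(tree(unit,unit),m,M)).
Delete trivial equation 5 = 5.
Decompose tree/2: S = X,  5 = 5.
Bind S := X; substituting into the one remaining equation that mentions S gives: tree(cons(unit,X),h(U,m,h(unit,5,zero))) = tree(cons(unit,true),h(tree(unit,unit),m,M)). Substituting into the earlier binding gives T := tree(h(X,X,X),tree(unit,unit)).
Delete trivial equation 5 = 5.
Delete trivial equation h(unit,unit,m) = h(unit,unit,m).
Decompose tree/2: cons(unit,X) = cons(unit,true),  h(U,m,h(unit,5,zero)) = h(tree(unit,unit),m,M).
Decompose cons/2: unit = unit,  X = true.
Delete trivial equation unit = unit.
Bind X := true; no other remaining equation mentions X. Substituting into the earlier bindings gives T := tree(h(true,true,true),tree(unit,unit)), S := true.
Decompose h/3: U = tree(unit,unit),  m = m,  h(unit,5,zero) = M.
Bind U := tree(unit,unit); no other remaining equation mentions U.
Delete trivial equation m = m.
Bind M := h(unit,5,zero).
MGU = { T = tree(h(true,true,true),tree(unit,unit)), Q = g(unit,5), L = zero, S = true, X = true, U = tree(unit,unit), M = h(unit,5,zero) }, so T = tree(h(true,true,true),tree(unit,unit)).

tree(h(true,true,true),tree(unit,unit))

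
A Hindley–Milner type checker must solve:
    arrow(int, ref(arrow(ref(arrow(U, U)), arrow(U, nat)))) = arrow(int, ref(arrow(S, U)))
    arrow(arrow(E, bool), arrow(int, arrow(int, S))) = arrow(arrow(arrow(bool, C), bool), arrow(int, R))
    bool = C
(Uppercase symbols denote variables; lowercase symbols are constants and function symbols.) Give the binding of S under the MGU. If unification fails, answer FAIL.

Decompose arrow/2: int = int,  ref(arrow(ref(arrow(U, U)), arrow(U, nat))) = ref(arrow(S, U)).
Delete trivial equation int = int.
Decompose ref/1: arrow(ref(arrow(U, U)), arrow(U, nat)) = arrow(S, U).
Decompose arrow/2: ref(arrow(U, U)) = S,  arrow(U, nat) = U.
Bind S := ref(arrow(U, U)); substituting into the one remaining equation that mentions S gives: arrow(arrow(E, bool), arrow(int, arrow(int, ref(arrow(U, U))))) = arrow(arrow(arrow(bool, C), bool), arrow(int, R)).
Occurs check fails: U occurs in arrow(U, nat); the equation U = arrow(U, nat) has no finite solution.

FAIL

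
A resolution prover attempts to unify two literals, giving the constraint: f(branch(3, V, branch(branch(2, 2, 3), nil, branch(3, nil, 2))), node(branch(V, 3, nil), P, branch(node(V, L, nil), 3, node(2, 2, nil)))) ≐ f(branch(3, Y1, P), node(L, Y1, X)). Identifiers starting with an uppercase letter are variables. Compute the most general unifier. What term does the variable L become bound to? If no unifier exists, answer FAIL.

branch(branch(branch(2, 2, 3), nil, branch(3, nil, 2)), 3, nil)

Decompose f/2: branch(3, V, branch(branch(2, 2, 3), nil, branch(3, nil, 2))) ≐ branch(3, Y1, P),  node(branch(V, 3, nil), P, branch(node(V, L, nil), 3, node(2, 2, nil))) ≐ node(L, Y1, X).
Decompose branch/3: 3 ≐ 3,  V ≐ Y1,  branch(branch(2, 2, 3), nil, branch(3, nil, 2)) ≐ P.
Delete trivial equation 3 ≐ 3.
Bind V := Y1; substituting into the one remaining equation that mentions V gives: node(branch(Y1, 3, nil), P, branch(node(Y1, L, nil), 3, node(2, 2, nil))) ≐ node(L, Y1, X).
Bind P := branch(branch(2, 2, 3), nil, branch(3, nil, 2)); substituting into the remaining equation gives: node(branch(Y1, 3, nil), branch(branch(2, 2, 3), nil, branch(3, nil, 2)), branch(node(Y1, L, nil), 3, node(2, 2, nil))) ≐ node(L, Y1, X).
Decompose node/3: branch(Y1, 3, nil) ≐ L,  branch(branch(2, 2, 3), nil, branch(3, nil, 2)) ≐ Y1,  branch(node(Y1, L, nil), 3, node(2, 2, nil)) ≐ X.
Bind L := branch(Y1, 3, nil); substituting into the one remaining equation that mentions L gives: branch(node(Y1, branch(Y1, 3, nil), nil), 3, node(2, 2, nil)) ≐ X.
Bind Y1 := branch(branch(2, 2, 3), nil, branch(3, nil, 2)); substituting into the remaining equation gives: branch(node(branch(branch(2, 2, 3), nil, branch(3, nil, 2)), branch(branch(branch(2, 2, 3), nil, branch(3, nil, 2)), 3, nil), nil), 3, node(2, 2, nil)) ≐ X. Substituting into the earlier bindings gives V := branch(branch(2, 2, 3), nil, branch(3, nil, 2)), L := branch(branch(branch(2, 2, 3), nil, branch(3, nil, 2)), 3, nil).
Bind X := branch(node(branch(branch(2, 2, 3), nil, branch(3, nil, 2)), branch(branch(branch(2, 2, 3), nil, branch(3, nil, 2)), 3, nil), nil), 3, node(2, 2, nil)).
MGU = { V -> branch(branch(2, 2, 3), nil, branch(3, nil, 2)), P -> branch(branch(2, 2, 3), nil, branch(3, nil, 2)), L -> branch(branch(branch(2, 2, 3), nil, branch(3, nil, 2)), 3, nil), Y1 -> branch(branch(2, 2, 3), nil, branch(3, nil, 2)), X -> branch(node(branch(branch(2, 2, 3), nil, branch(3, nil, 2)), branch(branch(branch(2, 2, 3), nil, branch(3, nil, 2)), 3, nil), nil), 3, node(2, 2, nil)) }, so L -> branch(branch(branch(2, 2, 3), nil, branch(3, nil, 2)), 3, nil).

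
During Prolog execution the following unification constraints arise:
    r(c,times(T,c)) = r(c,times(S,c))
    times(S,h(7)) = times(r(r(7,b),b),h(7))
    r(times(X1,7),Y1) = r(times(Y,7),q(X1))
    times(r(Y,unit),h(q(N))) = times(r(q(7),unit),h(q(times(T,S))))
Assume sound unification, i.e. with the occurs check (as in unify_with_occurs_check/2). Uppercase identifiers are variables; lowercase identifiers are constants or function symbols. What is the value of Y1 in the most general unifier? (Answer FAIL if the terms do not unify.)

q(q(7))

Decompose r/2: c = c,  times(T,c) = times(S,c).
Delete trivial equation c = c.
Decompose times/2: T = S,  c = c.
Bind T := S; substituting into the one remaining equation that mentions T gives: times(r(Y,unit),h(q(N))) = times(r(q(7),unit),h(q(times(S,S)))).
Delete trivial equation c = c.
Decompose times/2: S = r(r(7,b),b),  h(7) = h(7).
Bind S := r(r(7,b),b); substituting into the one remaining equation that mentions S gives: times(r(Y,unit),h(q(N))) = times(r(q(7),unit),h(q(times(r(r(7,b),b),r(r(7,b),b))))). Substituting into the earlier binding gives T := r(r(7,b),b).
Delete trivial equation h(7) = h(7).
Decompose r/2: times(X1,7) = times(Y,7),  Y1 = q(X1).
Decompose times/2: X1 = Y,  7 = 7.
Bind X1 := Y; substituting into the one remaining equation that mentions X1 gives: Y1 = q(Y).
Delete trivial equation 7 = 7.
Bind Y1 := q(Y); no other remaining equation mentions Y1.
Decompose times/2: r(Y,unit) = r(q(7),unit),  h(q(N)) = h(q(times(r(r(7,b),b),r(r(7,b),b)))).
Decompose r/2: Y = q(7),  unit = unit.
Bind Y := q(7); no other remaining equation mentions Y. Substituting into the earlier bindings gives X1 := q(7), Y1 := q(q(7)).
Delete trivial equation unit = unit.
Decompose h/1: q(N) = q(times(r(r(7,b),b),r(r(7,b),b))).
Decompose q/1: N = times(r(r(7,b),b),r(r(7,b),b)).
Bind N := times(r(r(7,b),b),r(r(7,b),b)).
MGU = { T -> r(r(7,b),b), S -> r(r(7,b),b), X1 -> q(7), Y1 -> q(q(7)), Y -> q(7), N -> times(r(r(7,b),b),r(r(7,b),b)) }, so Y1 -> q(q(7)).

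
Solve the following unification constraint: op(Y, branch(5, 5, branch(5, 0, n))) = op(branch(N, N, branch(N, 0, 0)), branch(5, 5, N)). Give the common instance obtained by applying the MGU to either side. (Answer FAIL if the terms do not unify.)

op(branch(branch(5, 0, n), branch(5, 0, n), branch(branch(5, 0, n), 0, 0)), branch(5, 5, branch(5, 0, n)))

Decompose op/2: Y = branch(N, N, branch(N, 0, 0)),  branch(5, 5, branch(5, 0, n)) = branch(5, 5, N).
Bind Y := branch(N, N, branch(N, 0, 0)); no other remaining equation mentions Y.
Decompose branch/3: 5 = 5,  5 = 5,  branch(5, 0, n) = N.
Delete trivial equation 5 = 5.
Delete trivial equation 5 = 5.
Bind N := branch(5, 0, n). Substituting into the earlier binding gives Y := branch(branch(5, 0, n), branch(5, 0, n), branch(branch(5, 0, n), 0, 0)).
Applying the MGU to either side gives op(branch(branch(5, 0, n), branch(5, 0, n), branch(branch(5, 0, n), 0, 0)), branch(5, 5, branch(5, 0, n))).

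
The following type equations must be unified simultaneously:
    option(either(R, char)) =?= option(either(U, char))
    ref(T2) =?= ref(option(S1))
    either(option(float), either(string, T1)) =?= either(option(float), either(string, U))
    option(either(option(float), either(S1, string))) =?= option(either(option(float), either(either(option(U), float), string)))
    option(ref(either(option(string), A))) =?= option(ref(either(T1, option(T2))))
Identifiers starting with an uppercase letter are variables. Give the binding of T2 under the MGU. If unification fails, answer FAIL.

Decompose option/1: either(R, char) =?= either(U, char).
Decompose either/2: R =?= U,  char =?= char.
Bind R := U; no other remaining equation mentions R.
Delete trivial equation char =?= char.
Decompose ref/1: T2 =?= option(S1).
Bind T2 := option(S1); substituting into the one remaining equation that mentions T2 gives: option(ref(either(option(string), A))) =?= option(ref(either(T1, option(option(S1))))).
Decompose either/2: option(float) =?= option(float),  either(string, T1) =?= either(string, U).
Delete trivial equation option(float) =?= option(float).
Decompose either/2: string =?= string,  T1 =?= U.
Delete trivial equation string =?= string.
Bind T1 := U; substituting into the one remaining equation that mentions T1 gives: option(ref(either(option(string), A))) =?= option(ref(either(U, option(option(S1))))).
Decompose option/1: either(option(float), either(S1, string)) =?= either(option(float), either(either(option(U), float), string)).
Decompose either/2: option(float) =?= option(float),  either(S1, string) =?= either(either(option(U), float), string).
Delete trivial equation option(float) =?= option(float).
Decompose either/2: S1 =?= either(option(U), float),  string =?= string.
Bind S1 := either(option(U), float); substituting into the one remaining equation that mentions S1 gives: option(ref(either(option(string), A))) =?= option(ref(either(U, option(option(either(option(U), float)))))). Substituting into the earlier binding gives T2 := option(either(option(U), float)).
Delete trivial equation string =?= string.
Decompose option/1: ref(either(option(string), A)) =?= ref(either(U, option(option(either(option(U), float))))).
Decompose ref/1: either(option(string), A) =?= either(U, option(option(either(option(U), float)))).
Decompose either/2: option(string) =?= U,  A =?= option(option(either(option(U), float))).
Bind U := option(string); substituting into the remaining equation gives: A =?= option(option(either(option(option(string)), float))). Substituting into the earlier bindings gives R := option(string), T2 := option(either(option(option(string)), float)), T1 := option(string), S1 := either(option(option(string)), float).
Bind A := option(option(either(option(option(string)), float))).
MGU = { R := option(string), T2 := option(either(option(option(string)), float)), T1 := option(string), S1 := either(option(option(string)), float), U := option(string), A := option(option(either(option(option(string)), float))) }, so T2 := option(either(option(option(string)), float)).

option(either(option(option(string)), float))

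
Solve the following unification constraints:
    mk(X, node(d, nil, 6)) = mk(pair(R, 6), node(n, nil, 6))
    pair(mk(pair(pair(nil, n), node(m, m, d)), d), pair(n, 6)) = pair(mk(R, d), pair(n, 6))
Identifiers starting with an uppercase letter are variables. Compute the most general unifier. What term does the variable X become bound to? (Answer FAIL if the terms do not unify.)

Decompose mk/2: X = pair(R, 6),  node(d, nil, 6) = node(n, nil, 6).
Bind X := pair(R, 6); no other remaining equation mentions X.
Decompose node/3: d = n,  nil = nil,  6 = 6.
Clash: constants d and n differ; no unifier exists.

FAIL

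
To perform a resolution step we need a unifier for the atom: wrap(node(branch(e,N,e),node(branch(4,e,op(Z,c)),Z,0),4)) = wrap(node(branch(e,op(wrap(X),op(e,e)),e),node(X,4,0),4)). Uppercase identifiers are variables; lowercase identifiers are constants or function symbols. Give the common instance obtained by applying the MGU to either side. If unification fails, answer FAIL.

wrap(node(branch(e,op(wrap(branch(4,e,op(4,c))),op(e,e)),e),node(branch(4,e,op(4,c)),4,0),4))

Decompose wrap/1: node(branch(e,N,e),node(branch(4,e,op(Z,c)),Z,0),4) = node(branch(e,op(wrap(X),op(e,e)),e),node(X,4,0),4).
Decompose node/3: branch(e,N,e) = branch(e,op(wrap(X),op(e,e)),e),  node(branch(4,e,op(Z,c)),Z,0) = node(X,4,0),  4 = 4.
Decompose branch/3: e = e,  N = op(wrap(X),op(e,e)),  e = e.
Delete trivial equation e = e.
Bind N := op(wrap(X),op(e,e)); no other remaining equation mentions N.
Delete trivial equation e = e.
Decompose node/3: branch(4,e,op(Z,c)) = X,  Z = 4,  0 = 0.
Bind X := branch(4,e,op(Z,c)); no other remaining equation mentions X. Substituting into the earlier binding gives N := op(wrap(branch(4,e,op(Z,c))),op(e,e)).
Bind Z := 4; no other remaining equation mentions Z. Substituting into the earlier bindings gives N := op(wrap(branch(4,e,op(4,c))),op(e,e)), X := branch(4,e,op(4,c)).
Delete trivial equation 0 = 0.
Delete trivial equation 4 = 4.
Applying the MGU to either side gives wrap(node(branch(e,op(wrap(branch(4,e,op(4,c))),op(e,e)),e),node(branch(4,e,op(4,c)),4,0),4)).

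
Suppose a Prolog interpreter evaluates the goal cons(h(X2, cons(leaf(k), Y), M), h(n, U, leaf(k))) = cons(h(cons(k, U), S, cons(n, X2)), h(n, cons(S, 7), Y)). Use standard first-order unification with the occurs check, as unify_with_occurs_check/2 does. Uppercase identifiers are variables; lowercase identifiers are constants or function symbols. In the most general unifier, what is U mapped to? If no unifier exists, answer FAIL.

Decompose cons/2: h(X2, cons(leaf(k), Y), M) = h(cons(k, U), S, cons(n, X2)),  h(n, U, leaf(k)) = h(n, cons(S, 7), Y).
Decompose h/3: X2 = cons(k, U),  cons(leaf(k), Y) = S,  M = cons(n, X2).
Bind X2 := cons(k, U); substituting into the one remaining equation that mentions X2 gives: M = cons(n, cons(k, U)).
Bind S := cons(leaf(k), Y); substituting into the one remaining equation that mentions S gives: h(n, U, leaf(k)) = h(n, cons(cons(leaf(k), Y), 7), Y).
Bind M := cons(n, cons(k, U)); no other remaining equation mentions M.
Decompose h/3: n = n,  U = cons(cons(leaf(k), Y), 7),  leaf(k) = Y.
Delete trivial equation n = n.
Bind U := cons(cons(leaf(k), Y), 7); no other remaining equation mentions U. Substituting into the earlier bindings gives X2 := cons(k, cons(cons(leaf(k), Y), 7)), M := cons(n, cons(k, cons(cons(leaf(k), Y), 7))).
Bind Y := leaf(k). Substituting into the earlier bindings gives X2 := cons(k, cons(cons(leaf(k), leaf(k)), 7)), S := cons(leaf(k), leaf(k)), M := cons(n, cons(k, cons(cons(leaf(k), leaf(k)), 7))), U := cons(cons(leaf(k), leaf(k)), 7).
MGU = { X2 -> cons(k, cons(cons(leaf(k), leaf(k)), 7)), S -> cons(leaf(k), leaf(k)), M -> cons(n, cons(k, cons(cons(leaf(k), leaf(k)), 7))), U -> cons(cons(leaf(k), leaf(k)), 7), Y -> leaf(k) }, so U -> cons(cons(leaf(k), leaf(k)), 7).

cons(cons(leaf(k), leaf(k)), 7)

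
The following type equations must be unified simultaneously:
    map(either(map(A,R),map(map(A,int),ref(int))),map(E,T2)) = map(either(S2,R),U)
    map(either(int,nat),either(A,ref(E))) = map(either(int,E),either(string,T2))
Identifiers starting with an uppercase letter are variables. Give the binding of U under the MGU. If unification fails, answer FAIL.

Decompose map/2: either(map(A,R),map(map(A,int),ref(int))) = either(S2,R),  map(E,T2) = U.
Decompose either/2: map(A,R) = S2,  map(map(A,int),ref(int)) = R.
Bind S2 := map(A,R); no other remaining equation mentions S2.
Bind R := map(map(A,int),ref(int)); no other remaining equation mentions R. Substituting into the earlier binding gives S2 := map(A,map(map(A,int),ref(int))).
Bind U := map(E,T2); no other remaining equation mentions U.
Decompose map/2: either(int,nat) = either(int,E),  either(A,ref(E)) = either(string,T2).
Decompose either/2: int = int,  nat = E.
Delete trivial equation int = int.
Bind E := nat; substituting into the remaining equation gives: either(A,ref(nat)) = either(string,T2). Substituting into the earlier binding gives U := map(nat,T2).
Decompose either/2: A = string,  ref(nat) = T2.
Bind A := string; no other remaining equation mentions A. Substituting into the earlier bindings gives S2 := map(string,map(map(string,int),ref(int))), R := map(map(string,int),ref(int)).
Bind T2 := ref(nat). Substituting into the earlier binding gives U := map(nat,ref(nat)).
MGU = { S2 := map(string,map(map(string,int),ref(int))), R := map(map(string,int),ref(int)), U := map(nat,ref(nat)), E := nat, A := string, T2 := ref(nat) }, so U := map(nat,ref(nat)).

map(nat,ref(nat))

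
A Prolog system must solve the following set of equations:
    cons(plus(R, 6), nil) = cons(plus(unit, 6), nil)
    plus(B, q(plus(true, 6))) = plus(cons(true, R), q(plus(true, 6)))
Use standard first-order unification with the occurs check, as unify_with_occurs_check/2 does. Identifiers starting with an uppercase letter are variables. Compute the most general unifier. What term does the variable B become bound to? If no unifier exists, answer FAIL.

cons(true, unit)

Decompose cons/2: plus(R, 6) = plus(unit, 6),  nil = nil.
Decompose plus/2: R = unit,  6 = 6.
Bind R := unit; substituting into the one remaining equation that mentions R gives: plus(B, q(plus(true, 6))) = plus(cons(true, unit), q(plus(true, 6))).
Delete trivial equation 6 = 6.
Delete trivial equation nil = nil.
Decompose plus/2: B = cons(true, unit),  q(plus(true, 6)) = q(plus(true, 6)).
Bind B := cons(true, unit); no other remaining equation mentions B.
Delete trivial equation q(plus(true, 6)) = q(plus(true, 6)).
MGU = { R = unit, B = cons(true, unit) }, so B = cons(true, unit).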